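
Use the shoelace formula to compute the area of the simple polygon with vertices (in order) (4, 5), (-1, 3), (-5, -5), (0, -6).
Area = 91/2

Shoelace formula: Area = (1/2) |Σ_i (x_i · y_{i+1} − x_{i+1} · y_i)| (indices mod n). Compute each cross term:
  (4)(3) − (-1)(5) = 17
  (-1)(-5) − (-5)(3) = 20
  (-5)(-6) − (0)(-5) = 30
  (0)(5) − (4)(-6) = 24
Sum = 91, so (signed) Area = 91/2 = 91/2, |Area| = 91/2.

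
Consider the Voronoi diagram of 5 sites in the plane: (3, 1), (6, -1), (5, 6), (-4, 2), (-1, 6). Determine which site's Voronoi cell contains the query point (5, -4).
Nearest site = (6, -1)

The Voronoi cell of site s contains exactly those query points closer to s than to any other site. Compute squared distances from q = (5, -4) to each site:
  (6 − 5)² + (-1 − -4)² = 10
  (3 − 5)² + (1 − -4)² = 29
  (5 − 5)² + (6 − -4)² = 100
  (-4 − 5)² + (2 − -4)² = 117
  (-1 − 5)² + (6 − -4)² = 136
Minimum is attained by (6, -1), so q lies in its Voronoi cell.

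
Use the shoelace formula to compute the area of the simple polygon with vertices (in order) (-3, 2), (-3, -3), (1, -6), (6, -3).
Area = 36

Shoelace formula: Area = (1/2) |Σ_i (x_i · y_{i+1} − x_{i+1} · y_i)| (indices mod n). Compute each cross term:
  (-3)(-3) − (-3)(2) = 15
  (-3)(-6) − (1)(-3) = 21
  (1)(-3) − (6)(-6) = 33
  (6)(2) − (-3)(-3) = 3
Sum = 72, so (signed) Area = 72/2 = 36, |Area| = 36.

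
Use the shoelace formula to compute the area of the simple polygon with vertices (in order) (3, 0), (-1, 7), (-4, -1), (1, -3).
Area = 36

Shoelace formula: Area = (1/2) |Σ_i (x_i · y_{i+1} − x_{i+1} · y_i)| (indices mod n). Compute each cross term:
  (3)(7) − (-1)(0) = 21
  (-1)(-1) − (-4)(7) = 29
  (-4)(-3) − (1)(-1) = 13
  (1)(0) − (3)(-3) = 9
Sum = 72, so (signed) Area = 72/2 = 36, |Area| = 36.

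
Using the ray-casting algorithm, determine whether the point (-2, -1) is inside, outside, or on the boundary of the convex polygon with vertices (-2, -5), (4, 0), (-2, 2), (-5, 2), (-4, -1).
The point (-2, -1) lies strictly inside the polygon

Cast a horizontal ray to the right from the query point and count how many polygon edges it crosses (each edge strictly once or zero times, handled with the usual half-open convention). 
Parity of crossings → odd ⇒ inside.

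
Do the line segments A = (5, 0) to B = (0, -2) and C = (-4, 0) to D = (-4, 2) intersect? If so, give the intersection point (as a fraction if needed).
No (intersection of containing lines falls outside at least one segment)

Parametrize and solve: t = 9/5, s = -9/5. At least one of these is outside [0, 1], so the segments do not intersect.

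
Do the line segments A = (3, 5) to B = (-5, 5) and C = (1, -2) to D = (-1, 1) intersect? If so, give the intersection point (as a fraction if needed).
No (intersection of containing lines falls outside at least one segment)

Parametrize and solve: t = 5/6, s = 7/3. At least one of these is outside [0, 1], so the segments do not intersect.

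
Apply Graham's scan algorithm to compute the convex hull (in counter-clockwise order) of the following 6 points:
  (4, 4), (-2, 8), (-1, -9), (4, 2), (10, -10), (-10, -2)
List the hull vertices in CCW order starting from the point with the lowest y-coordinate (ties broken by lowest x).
Hull (CCW) = [(10, -10), (4, 4), (-2, 8), (-10, -2), (-1, -9)]

Graham scan procedure:
  1. Find the pivot p₀ = point with lowest y (tie → lowest x): (10, -10).
  2. Sort the remaining points by polar angle around p₀.
  3. Walk through sorted points, maintaining a stack; pop the top while the last three entries make a non-left turn (cross product ≤ 0).
  4. Final stack is the convex hull in CCW order: (10, -10), (4, 4), (-2, 8), (-10, -2), (-1, -9).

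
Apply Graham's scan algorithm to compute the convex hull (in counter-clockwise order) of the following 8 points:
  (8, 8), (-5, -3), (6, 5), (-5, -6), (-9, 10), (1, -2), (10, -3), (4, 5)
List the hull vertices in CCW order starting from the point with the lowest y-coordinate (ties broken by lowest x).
Hull (CCW) = [(-5, -6), (10, -3), (8, 8), (-9, 10)]

Graham scan procedure:
  1. Find the pivot p₀ = point with lowest y (tie → lowest x): (-5, -6).
  2. Sort the remaining points by polar angle around p₀.
  3. Walk through sorted points, maintaining a stack; pop the top while the last three entries make a non-left turn (cross product ≤ 0).
  4. Final stack is the convex hull in CCW order: (-5, -6), (10, -3), (8, 8), (-9, 10).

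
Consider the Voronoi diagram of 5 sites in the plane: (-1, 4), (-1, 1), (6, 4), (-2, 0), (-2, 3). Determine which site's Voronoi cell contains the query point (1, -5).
Nearest site = (-2, 0)

The Voronoi cell of site s contains exactly those query points closer to s than to any other site. Compute squared distances from q = (1, -5) to each site:
  (-2 − 1)² + (0 − -5)² = 34
  (-1 − 1)² + (1 − -5)² = 40
  (-2 − 1)² + (3 − -5)² = 73
  (-1 − 1)² + (4 − -5)² = 85
  (6 − 1)² + (4 − -5)² = 106
Minimum is attained by (-2, 0), so q lies in its Voronoi cell.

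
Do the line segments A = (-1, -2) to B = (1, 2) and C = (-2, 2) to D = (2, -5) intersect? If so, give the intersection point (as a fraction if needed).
Yes; intersection at (-2/5, -4/5) (t = 3/10 on AB, s = 2/5 on CD)

Parametrize AB as A + t(B − A) = (-1 + 2 t, -2 + 4 t) and CD as C + s(D − C) = (-2 + 4 s, 2 + -7 s). Solve the linear system for (t, s). Determinant = 30 ≠ 0, so a unique intersection of the containing lines exists. Solution: t = 3/10, s = 2/5 — both in [0, 1], so the segments cross. Intersection point: (-2/5, -4/5).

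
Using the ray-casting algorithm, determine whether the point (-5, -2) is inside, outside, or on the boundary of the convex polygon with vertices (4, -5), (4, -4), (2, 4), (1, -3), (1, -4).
The point (-5, -2) lies strictly outside the polygon

Cast a horizontal ray to the right from the query point and count how many polygon edges it crosses (each edge strictly once or zero times, handled with the usual half-open convention). 
Parity of crossings → even ⇒ outside.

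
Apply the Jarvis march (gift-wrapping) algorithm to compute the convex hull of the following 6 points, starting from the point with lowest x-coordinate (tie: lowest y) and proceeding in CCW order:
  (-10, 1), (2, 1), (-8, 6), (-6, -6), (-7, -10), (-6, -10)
Hull (CCW) = [(-10, 1), (-7, -10), (-6, -10), (2, 1), (-8, 6)]

Jarvis march: at each step, from the current hull vertex p, select the next vertex q as the point such that every other point lies strictly to the left of (or on) the directed line p → q. (Equivalently: for every other point r, the cross product (q − p) × (r − p) ≥ 0.)
Starting point (lowest x, tie lowest y): (-10, 1). Wrap until returning to start. Resulting hull: (-10, 1), (-7, -10), (-6, -10), (2, 1), (-8, 6).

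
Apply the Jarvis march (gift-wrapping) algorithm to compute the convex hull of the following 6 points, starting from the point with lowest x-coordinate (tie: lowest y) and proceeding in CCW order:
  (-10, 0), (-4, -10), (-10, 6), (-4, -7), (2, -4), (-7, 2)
Hull (CCW) = [(-10, 0), (-4, -10), (2, -4), (-10, 6)]

Jarvis march: at each step, from the current hull vertex p, select the next vertex q as the point such that every other point lies strictly to the left of (or on) the directed line p → q. (Equivalently: for every other point r, the cross product (q − p) × (r − p) ≥ 0.)
Starting point (lowest x, tie lowest y): (-10, 0). Wrap until returning to start. Resulting hull: (-10, 0), (-4, -10), (2, -4), (-10, 6).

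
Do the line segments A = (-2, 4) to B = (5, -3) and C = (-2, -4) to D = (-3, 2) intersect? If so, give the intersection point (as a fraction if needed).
No (intersection of containing lines falls outside at least one segment)

Parametrize and solve: t = -8/35, s = 8/5. At least one of these is outside [0, 1], so the segments do not intersect.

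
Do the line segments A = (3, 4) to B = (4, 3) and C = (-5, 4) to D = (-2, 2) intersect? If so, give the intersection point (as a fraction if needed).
No (intersection of containing lines falls outside at least one segment)

Parametrize and solve: t = 16, s = 8. At least one of these is outside [0, 1], so the segments do not intersect.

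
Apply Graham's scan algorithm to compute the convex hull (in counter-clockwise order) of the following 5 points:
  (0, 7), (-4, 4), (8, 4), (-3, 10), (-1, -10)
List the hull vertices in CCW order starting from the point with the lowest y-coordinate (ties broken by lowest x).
Hull (CCW) = [(-1, -10), (8, 4), (-3, 10), (-4, 4)]

Graham scan procedure:
  1. Find the pivot p₀ = point with lowest y (tie → lowest x): (-1, -10).
  2. Sort the remaining points by polar angle around p₀.
  3. Walk through sorted points, maintaining a stack; pop the top while the last three entries make a non-left turn (cross product ≤ 0).
  4. Final stack is the convex hull in CCW order: (-1, -10), (8, 4), (-3, 10), (-4, 4).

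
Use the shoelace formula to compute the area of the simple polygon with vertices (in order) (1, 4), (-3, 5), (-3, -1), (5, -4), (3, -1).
Area = 36

Shoelace formula: Area = (1/2) |Σ_i (x_i · y_{i+1} − x_{i+1} · y_i)| (indices mod n). Compute each cross term:
  (1)(5) − (-3)(4) = 17
  (-3)(-1) − (-3)(5) = 18
  (-3)(-4) − (5)(-1) = 17
  (5)(-1) − (3)(-4) = 7
  (3)(4) − (1)(-1) = 13
Sum = 72, so (signed) Area = 72/2 = 36, |Area| = 36.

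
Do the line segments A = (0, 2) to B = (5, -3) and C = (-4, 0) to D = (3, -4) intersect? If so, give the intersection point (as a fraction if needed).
No (intersection of containing lines falls outside at least one segment)

Parametrize and solve: t = 2, s = 2. At least one of these is outside [0, 1], so the segments do not intersect.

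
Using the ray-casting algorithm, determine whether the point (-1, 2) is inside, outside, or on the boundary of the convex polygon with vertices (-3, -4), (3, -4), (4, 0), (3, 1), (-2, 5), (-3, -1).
The point (-1, 2) lies strictly inside the polygon

Cast a horizontal ray to the right from the query point and count how many polygon edges it crosses (each edge strictly once or zero times, handled with the usual half-open convention). 
Parity of crossings → odd ⇒ inside.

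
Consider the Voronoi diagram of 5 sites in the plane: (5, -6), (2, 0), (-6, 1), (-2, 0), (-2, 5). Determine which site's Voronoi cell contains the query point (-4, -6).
Nearest site = (-2, 0)

The Voronoi cell of site s contains exactly those query points closer to s than to any other site. Compute squared distances from q = (-4, -6) to each site:
  (-2 − -4)² + (0 − -6)² = 40
  (-6 − -4)² + (1 − -6)² = 53
  (2 − -4)² + (0 − -6)² = 72
  (5 − -4)² + (-6 − -6)² = 81
  (-2 − -4)² + (5 − -6)² = 125
Minimum is attained by (-2, 0), so q lies in its Voronoi cell.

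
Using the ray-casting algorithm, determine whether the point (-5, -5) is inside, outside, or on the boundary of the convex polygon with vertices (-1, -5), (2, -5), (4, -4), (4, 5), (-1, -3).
The point (-5, -5) lies strictly outside the polygon

Cast a horizontal ray to the right from the query point and count how many polygon edges it crosses (each edge strictly once or zero times, handled with the usual half-open convention). 
Parity of crossings → even ⇒ outside.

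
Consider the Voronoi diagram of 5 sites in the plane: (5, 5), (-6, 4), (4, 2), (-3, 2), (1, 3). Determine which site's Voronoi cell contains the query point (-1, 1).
Nearest site = (-3, 2)

The Voronoi cell of site s contains exactly those query points closer to s than to any other site. Compute squared distances from q = (-1, 1) to each site:
  (-3 − -1)² + (2 − 1)² = 5
  (1 − -1)² + (3 − 1)² = 8
  (4 − -1)² + (2 − 1)² = 26
  (-6 − -1)² + (4 − 1)² = 34
  (5 − -1)² + (5 − 1)² = 52
Minimum is attained by (-3, 2), so q lies in its Voronoi cell.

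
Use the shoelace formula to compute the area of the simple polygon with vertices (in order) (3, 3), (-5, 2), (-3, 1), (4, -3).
Area = 24

Shoelace formula: Area = (1/2) |Σ_i (x_i · y_{i+1} − x_{i+1} · y_i)| (indices mod n). Compute each cross term:
  (3)(2) − (-5)(3) = 21
  (-5)(1) − (-3)(2) = 1
  (-3)(-3) − (4)(1) = 5
  (4)(3) − (3)(-3) = 21
Sum = 48, so (signed) Area = 48/2 = 24, |Area| = 24.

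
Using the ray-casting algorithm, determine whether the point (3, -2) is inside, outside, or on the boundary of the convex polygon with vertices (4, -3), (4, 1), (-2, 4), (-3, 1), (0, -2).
The point (3, -2) lies strictly inside the polygon

Cast a horizontal ray to the right from the query point and count how many polygon edges it crosses (each edge strictly once or zero times, handled with the usual half-open convention). 
Parity of crossings → odd ⇒ inside.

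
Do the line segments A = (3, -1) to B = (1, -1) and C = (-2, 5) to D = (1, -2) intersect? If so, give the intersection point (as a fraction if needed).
No (intersection of containing lines falls outside at least one segment)

Parametrize and solve: t = 17/14, s = 6/7. At least one of these is outside [0, 1], so the segments do not intersect.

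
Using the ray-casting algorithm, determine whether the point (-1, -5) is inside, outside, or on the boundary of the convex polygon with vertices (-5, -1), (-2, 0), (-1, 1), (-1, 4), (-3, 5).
The point (-1, -5) lies strictly outside the polygon

Cast a horizontal ray to the right from the query point and count how many polygon edges it crosses (each edge strictly once or zero times, handled with the usual half-open convention). 
Parity of crossings → even ⇒ outside.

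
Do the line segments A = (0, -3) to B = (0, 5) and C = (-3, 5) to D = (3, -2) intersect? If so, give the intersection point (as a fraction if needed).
Yes; intersection at (0, 3/2) (t = 9/16 on AB, s = 1/2 on CD)

Parametrize AB as A + t(B − A) = (0 + 0 t, -3 + 8 t) and CD as C + s(D − C) = (-3 + 6 s, 5 + -7 s). Solve the linear system for (t, s). Determinant = 48 ≠ 0, so a unique intersection of the containing lines exists. Solution: t = 9/16, s = 1/2 — both in [0, 1], so the segments cross. Intersection point: (0, 3/2).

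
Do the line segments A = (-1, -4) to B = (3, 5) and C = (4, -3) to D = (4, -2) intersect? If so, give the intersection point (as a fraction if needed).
No (intersection of containing lines falls outside at least one segment)

Parametrize and solve: t = 5/4, s = 41/4. At least one of these is outside [0, 1], so the segments do not intersect.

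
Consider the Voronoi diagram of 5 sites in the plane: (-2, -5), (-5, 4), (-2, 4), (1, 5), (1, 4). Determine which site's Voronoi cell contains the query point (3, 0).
Nearest site = (1, 4)

The Voronoi cell of site s contains exactly those query points closer to s than to any other site. Compute squared distances from q = (3, 0) to each site:
  (1 − 3)² + (4 − 0)² = 20
  (1 − 3)² + (5 − 0)² = 29
  (-2 − 3)² + (4 − 0)² = 41
  (-2 − 3)² + (-5 − 0)² = 50
  (-5 − 3)² + (4 − 0)² = 80
Minimum is attained by (1, 4), so q lies in its Voronoi cell.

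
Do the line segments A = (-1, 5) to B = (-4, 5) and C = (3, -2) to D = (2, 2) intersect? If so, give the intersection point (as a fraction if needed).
No (intersection of containing lines falls outside at least one segment)

Parametrize and solve: t = -3/4, s = 7/4. At least one of these is outside [0, 1], so the segments do not intersect.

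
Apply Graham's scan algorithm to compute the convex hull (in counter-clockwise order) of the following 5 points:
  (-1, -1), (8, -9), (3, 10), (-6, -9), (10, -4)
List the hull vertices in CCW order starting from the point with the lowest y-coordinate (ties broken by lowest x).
Hull (CCW) = [(-6, -9), (8, -9), (10, -4), (3, 10)]

Graham scan procedure:
  1. Find the pivot p₀ = point with lowest y (tie → lowest x): (-6, -9).
  2. Sort the remaining points by polar angle around p₀.
  3. Walk through sorted points, maintaining a stack; pop the top while the last three entries make a non-left turn (cross product ≤ 0).
  4. Final stack is the convex hull in CCW order: (-6, -9), (8, -9), (10, -4), (3, 10).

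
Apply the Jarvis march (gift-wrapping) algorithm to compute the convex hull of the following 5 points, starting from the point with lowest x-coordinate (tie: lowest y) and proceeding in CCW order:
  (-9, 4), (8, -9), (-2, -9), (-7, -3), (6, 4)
Hull (CCW) = [(-9, 4), (-7, -3), (-2, -9), (8, -9), (6, 4)]

Jarvis march: at each step, from the current hull vertex p, select the next vertex q as the point such that every other point lies strictly to the left of (or on) the directed line p → q. (Equivalently: for every other point r, the cross product (q − p) × (r − p) ≥ 0.)
Starting point (lowest x, tie lowest y): (-9, 4). Wrap until returning to start. Resulting hull: (-9, 4), (-7, -3), (-2, -9), (8, -9), (6, 4).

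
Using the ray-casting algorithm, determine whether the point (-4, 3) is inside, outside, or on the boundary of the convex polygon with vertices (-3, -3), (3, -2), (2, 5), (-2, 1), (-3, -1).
The point (-4, 3) lies strictly outside the polygon

Cast a horizontal ray to the right from the query point and count how many polygon edges it crosses (each edge strictly once or zero times, handled with the usual half-open convention). 
Parity of crossings → even ⇒ outside.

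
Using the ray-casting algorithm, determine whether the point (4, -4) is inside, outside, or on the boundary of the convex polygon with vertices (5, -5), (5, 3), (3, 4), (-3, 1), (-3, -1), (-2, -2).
The point (4, -4) lies strictly inside the polygon

Cast a horizontal ray to the right from the query point and count how many polygon edges it crosses (each edge strictly once or zero times, handled with the usual half-open convention). 
Parity of crossings → odd ⇒ inside.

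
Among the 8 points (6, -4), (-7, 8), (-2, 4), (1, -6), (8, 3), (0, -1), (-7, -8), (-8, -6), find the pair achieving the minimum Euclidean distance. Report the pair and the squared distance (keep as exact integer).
Pair = ((-7, -8), (-8, -6)); squared distance = 5

Compute all C(8, 2) = 28 pairwise squared distances (x_i − x_j)² + (y_i − y_j)². The minimum is 5, attained by the pair ((-7, -8), (-8, -6)).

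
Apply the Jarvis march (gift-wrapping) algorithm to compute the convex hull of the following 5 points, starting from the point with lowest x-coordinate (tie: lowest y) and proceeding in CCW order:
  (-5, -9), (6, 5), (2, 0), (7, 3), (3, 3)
Hull (CCW) = [(-5, -9), (7, 3), (6, 5), (3, 3)]

Jarvis march: at each step, from the current hull vertex p, select the next vertex q as the point such that every other point lies strictly to the left of (or on) the directed line p → q. (Equivalently: for every other point r, the cross product (q − p) × (r − p) ≥ 0.)
Starting point (lowest x, tie lowest y): (-5, -9). Wrap until returning to start. Resulting hull: (-5, -9), (7, 3), (6, 5), (3, 3).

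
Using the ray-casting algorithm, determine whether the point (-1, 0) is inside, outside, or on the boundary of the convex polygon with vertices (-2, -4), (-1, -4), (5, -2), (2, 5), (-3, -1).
The point (-1, 0) lies strictly inside the polygon

Cast a horizontal ray to the right from the query point and count how many polygon edges it crosses (each edge strictly once or zero times, handled with the usual half-open convention). 
Parity of crossings → odd ⇒ inside.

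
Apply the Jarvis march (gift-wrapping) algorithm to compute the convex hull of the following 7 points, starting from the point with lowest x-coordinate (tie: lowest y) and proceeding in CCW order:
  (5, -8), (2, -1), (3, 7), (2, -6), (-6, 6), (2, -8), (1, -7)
Hull (CCW) = [(-6, 6), (1, -7), (2, -8), (5, -8), (3, 7)]

Jarvis march: at each step, from the current hull vertex p, select the next vertex q as the point such that every other point lies strictly to the left of (or on) the directed line p → q. (Equivalently: for every other point r, the cross product (q − p) × (r − p) ≥ 0.)
Starting point (lowest x, tie lowest y): (-6, 6). Wrap until returning to start. Resulting hull: (-6, 6), (1, -7), (2, -8), (5, -8), (3, 7).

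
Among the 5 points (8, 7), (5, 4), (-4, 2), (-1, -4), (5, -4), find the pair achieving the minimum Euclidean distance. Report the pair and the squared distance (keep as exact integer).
Pair = ((8, 7), (5, 4)); squared distance = 18

Compute all C(5, 2) = 10 pairwise squared distances (x_i − x_j)² + (y_i − y_j)². The minimum is 18, attained by the pair ((8, 7), (5, 4)).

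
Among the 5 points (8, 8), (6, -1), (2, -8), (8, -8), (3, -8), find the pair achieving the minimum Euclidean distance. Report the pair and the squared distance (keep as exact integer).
Pair = ((2, -8), (3, -8)); squared distance = 1

Compute all C(5, 2) = 10 pairwise squared distances (x_i − x_j)² + (y_i − y_j)². The minimum is 1, attained by the pair ((2, -8), (3, -8)).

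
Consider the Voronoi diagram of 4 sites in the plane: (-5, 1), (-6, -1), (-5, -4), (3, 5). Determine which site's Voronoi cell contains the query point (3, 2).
Nearest site = (3, 5)

The Voronoi cell of site s contains exactly those query points closer to s than to any other site. Compute squared distances from q = (3, 2) to each site:
  (3 − 3)² + (5 − 2)² = 9
  (-5 − 3)² + (1 − 2)² = 65
  (-6 − 3)² + (-1 − 2)² = 90
  (-5 − 3)² + (-4 − 2)² = 100
Minimum is attained by (3, 5), so q lies in its Voronoi cell.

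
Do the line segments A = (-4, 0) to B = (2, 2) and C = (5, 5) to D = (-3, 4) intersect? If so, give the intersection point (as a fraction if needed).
No (intersection of containing lines falls outside at least one segment)

Parametrize and solve: t = 31/10, s = -6/5. At least one of these is outside [0, 1], so the segments do not intersect.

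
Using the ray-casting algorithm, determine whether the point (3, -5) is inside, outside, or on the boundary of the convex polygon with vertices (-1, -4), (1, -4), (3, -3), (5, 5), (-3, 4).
The point (3, -5) lies strictly outside the polygon

Cast a horizontal ray to the right from the query point and count how many polygon edges it crosses (each edge strictly once or zero times, handled with the usual half-open convention). 
Parity of crossings → even ⇒ outside.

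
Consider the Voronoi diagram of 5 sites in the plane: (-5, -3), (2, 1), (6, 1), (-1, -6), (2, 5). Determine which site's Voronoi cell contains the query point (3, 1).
Nearest site = (2, 1)

The Voronoi cell of site s contains exactly those query points closer to s than to any other site. Compute squared distances from q = (3, 1) to each site:
  (2 − 3)² + (1 − 1)² = 1
  (6 − 3)² + (1 − 1)² = 9
  (2 − 3)² + (5 − 1)² = 17
  (-1 − 3)² + (-6 − 1)² = 65
  (-5 − 3)² + (-3 − 1)² = 80
Minimum is attained by (2, 1), so q lies in its Voronoi cell.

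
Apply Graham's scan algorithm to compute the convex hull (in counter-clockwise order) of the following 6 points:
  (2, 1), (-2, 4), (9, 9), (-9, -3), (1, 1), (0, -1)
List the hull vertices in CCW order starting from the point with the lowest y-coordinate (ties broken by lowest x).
Hull (CCW) = [(-9, -3), (0, -1), (2, 1), (9, 9), (-2, 4)]

Graham scan procedure:
  1. Find the pivot p₀ = point with lowest y (tie → lowest x): (-9, -3).
  2. Sort the remaining points by polar angle around p₀.
  3. Walk through sorted points, maintaining a stack; pop the top while the last three entries make a non-left turn (cross product ≤ 0).
  4. Final stack is the convex hull in CCW order: (-9, -3), (0, -1), (2, 1), (9, 9), (-2, 4).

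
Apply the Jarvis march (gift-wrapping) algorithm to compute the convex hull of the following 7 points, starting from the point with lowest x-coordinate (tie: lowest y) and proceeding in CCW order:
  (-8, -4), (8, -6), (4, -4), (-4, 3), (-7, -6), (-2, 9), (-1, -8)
Hull (CCW) = [(-8, -4), (-7, -6), (-1, -8), (8, -6), (-2, 9)]

Jarvis march: at each step, from the current hull vertex p, select the next vertex q as the point such that every other point lies strictly to the left of (or on) the directed line p → q. (Equivalently: for every other point r, the cross product (q − p) × (r − p) ≥ 0.)
Starting point (lowest x, tie lowest y): (-8, -4). Wrap until returning to start. Resulting hull: (-8, -4), (-7, -6), (-1, -8), (8, -6), (-2, 9).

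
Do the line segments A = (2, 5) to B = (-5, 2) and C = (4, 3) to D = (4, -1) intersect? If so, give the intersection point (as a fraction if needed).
No (intersection of containing lines falls outside at least one segment)

Parametrize and solve: t = -2/7, s = -5/7. At least one of these is outside [0, 1], so the segments do not intersect.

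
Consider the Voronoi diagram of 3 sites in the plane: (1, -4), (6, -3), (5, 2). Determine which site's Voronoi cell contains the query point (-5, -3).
Nearest site = (1, -4)

The Voronoi cell of site s contains exactly those query points closer to s than to any other site. Compute squared distances from q = (-5, -3) to each site:
  (1 − -5)² + (-4 − -3)² = 37
  (6 − -5)² + (-3 − -3)² = 121
  (5 − -5)² + (2 − -3)² = 125
Minimum is attained by (1, -4), so q lies in its Voronoi cell.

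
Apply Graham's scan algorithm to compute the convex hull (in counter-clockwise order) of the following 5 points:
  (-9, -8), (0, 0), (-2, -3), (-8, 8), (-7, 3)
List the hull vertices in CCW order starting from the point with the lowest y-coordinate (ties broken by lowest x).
Hull (CCW) = [(-9, -8), (-2, -3), (0, 0), (-8, 8)]

Graham scan procedure:
  1. Find the pivot p₀ = point with lowest y (tie → lowest x): (-9, -8).
  2. Sort the remaining points by polar angle around p₀.
  3. Walk through sorted points, maintaining a stack; pop the top while the last three entries make a non-left turn (cross product ≤ 0).
  4. Final stack is the convex hull in CCW order: (-9, -8), (-2, -3), (0, 0), (-8, 8).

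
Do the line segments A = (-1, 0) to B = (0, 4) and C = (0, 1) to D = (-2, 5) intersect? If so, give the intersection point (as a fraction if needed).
Yes; intersection at (-1/2, 2) (t = 1/2 on AB, s = 1/4 on CD)

Parametrize AB as A + t(B − A) = (-1 + 1 t, 0 + 4 t) and CD as C + s(D − C) = (0 + -2 s, 1 + 4 s). Solve the linear system for (t, s). Determinant = -12 ≠ 0, so a unique intersection of the containing lines exists. Solution: t = 1/2, s = 1/4 — both in [0, 1], so the segments cross. Intersection point: (-1/2, 2).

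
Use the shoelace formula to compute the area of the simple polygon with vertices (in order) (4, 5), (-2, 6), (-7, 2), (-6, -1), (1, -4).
Area = 137/2

Shoelace formula: Area = (1/2) |Σ_i (x_i · y_{i+1} − x_{i+1} · y_i)| (indices mod n). Compute each cross term:
  (4)(6) − (-2)(5) = 34
  (-2)(2) − (-7)(6) = 38
  (-7)(-1) − (-6)(2) = 19
  (-6)(-4) − (1)(-1) = 25
  (1)(5) − (4)(-4) = 21
Sum = 137, so (signed) Area = 137/2 = 137/2, |Area| = 137/2.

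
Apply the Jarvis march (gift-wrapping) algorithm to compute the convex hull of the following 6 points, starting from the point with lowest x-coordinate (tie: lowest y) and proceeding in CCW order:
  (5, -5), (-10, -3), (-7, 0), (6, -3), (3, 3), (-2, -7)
Hull (CCW) = [(-10, -3), (-2, -7), (5, -5), (6, -3), (3, 3), (-7, 0)]

Jarvis march: at each step, from the current hull vertex p, select the next vertex q as the point such that every other point lies strictly to the left of (or on) the directed line p → q. (Equivalently: for every other point r, the cross product (q − p) × (r − p) ≥ 0.)
Starting point (lowest x, tie lowest y): (-10, -3). Wrap until returning to start. Resulting hull: (-10, -3), (-2, -7), (5, -5), (6, -3), (3, 3), (-7, 0).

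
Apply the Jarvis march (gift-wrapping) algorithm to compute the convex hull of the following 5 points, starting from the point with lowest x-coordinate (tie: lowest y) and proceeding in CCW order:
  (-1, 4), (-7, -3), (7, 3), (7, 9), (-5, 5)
Hull (CCW) = [(-7, -3), (7, 3), (7, 9), (-5, 5)]

Jarvis march: at each step, from the current hull vertex p, select the next vertex q as the point such that every other point lies strictly to the left of (or on) the directed line p → q. (Equivalently: for every other point r, the cross product (q − p) × (r − p) ≥ 0.)
Starting point (lowest x, tie lowest y): (-7, -3). Wrap until returning to start. Resulting hull: (-7, -3), (7, 3), (7, 9), (-5, 5).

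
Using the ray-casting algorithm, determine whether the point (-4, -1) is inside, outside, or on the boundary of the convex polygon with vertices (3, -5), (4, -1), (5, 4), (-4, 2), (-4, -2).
The point (-4, -1) lies on the polygon boundary

Boundary check: the query satisfies the collinearity and bounding-box conditions for some polygon edge, so it lies exactly on the boundary.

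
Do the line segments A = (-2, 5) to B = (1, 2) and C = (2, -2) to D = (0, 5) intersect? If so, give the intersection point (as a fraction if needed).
Yes; intersection at (4/5, 11/5) (t = 14/15 on AB, s = 3/5 on CD)

Parametrize AB as A + t(B − A) = (-2 + 3 t, 5 + -3 t) and CD as C + s(D − C) = (2 + -2 s, -2 + 7 s). Solve the linear system for (t, s). Determinant = -15 ≠ 0, so a unique intersection of the containing lines exists. Solution: t = 14/15, s = 3/5 — both in [0, 1], so the segments cross. Intersection point: (4/5, 11/5).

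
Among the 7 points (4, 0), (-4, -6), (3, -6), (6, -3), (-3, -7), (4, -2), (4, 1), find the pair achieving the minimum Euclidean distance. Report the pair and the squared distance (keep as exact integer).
Pair = ((4, 0), (4, 1)); squared distance = 1

Compute all C(7, 2) = 21 pairwise squared distances (x_i − x_j)² + (y_i − y_j)². The minimum is 1, attained by the pair ((4, 0), (4, 1)).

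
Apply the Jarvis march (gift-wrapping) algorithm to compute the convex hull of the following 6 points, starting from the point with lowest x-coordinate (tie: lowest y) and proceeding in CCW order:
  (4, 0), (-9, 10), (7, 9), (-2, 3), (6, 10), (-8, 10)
Hull (CCW) = [(-9, 10), (-2, 3), (4, 0), (7, 9), (6, 10)]

Jarvis march: at each step, from the current hull vertex p, select the next vertex q as the point such that every other point lies strictly to the left of (or on) the directed line p → q. (Equivalently: for every other point r, the cross product (q − p) × (r − p) ≥ 0.)
Starting point (lowest x, tie lowest y): (-9, 10). Wrap until returning to start. Resulting hull: (-9, 10), (-2, 3), (4, 0), (7, 9), (6, 10).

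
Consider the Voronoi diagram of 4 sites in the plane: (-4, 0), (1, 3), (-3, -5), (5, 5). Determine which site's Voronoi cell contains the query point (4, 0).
Nearest site = (1, 3)

The Voronoi cell of site s contains exactly those query points closer to s than to any other site. Compute squared distances from q = (4, 0) to each site:
  (1 − 4)² + (3 − 0)² = 18
  (5 − 4)² + (5 − 0)² = 26
  (-4 − 4)² + (0 − 0)² = 64
  (-3 − 4)² + (-5 − 0)² = 74
Minimum is attained by (1, 3), so q lies in its Voronoi cell.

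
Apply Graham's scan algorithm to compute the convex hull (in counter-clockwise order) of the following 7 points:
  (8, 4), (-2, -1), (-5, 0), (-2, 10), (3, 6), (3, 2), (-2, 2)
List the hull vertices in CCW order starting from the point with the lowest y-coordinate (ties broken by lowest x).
Hull (CCW) = [(-2, -1), (8, 4), (-2, 10), (-5, 0)]

Graham scan procedure:
  1. Find the pivot p₀ = point with lowest y (tie → lowest x): (-2, -1).
  2. Sort the remaining points by polar angle around p₀.
  3. Walk through sorted points, maintaining a stack; pop the top while the last three entries make a non-left turn (cross product ≤ 0).
  4. Final stack is the convex hull in CCW order: (-2, -1), (8, 4), (-2, 10), (-5, 0).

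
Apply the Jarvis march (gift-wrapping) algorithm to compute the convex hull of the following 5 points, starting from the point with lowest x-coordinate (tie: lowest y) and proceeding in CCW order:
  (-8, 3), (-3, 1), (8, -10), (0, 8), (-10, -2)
Hull (CCW) = [(-10, -2), (8, -10), (0, 8), (-8, 3)]

Jarvis march: at each step, from the current hull vertex p, select the next vertex q as the point such that every other point lies strictly to the left of (or on) the directed line p → q. (Equivalently: for every other point r, the cross product (q − p) × (r − p) ≥ 0.)
Starting point (lowest x, tie lowest y): (-10, -2). Wrap until returning to start. Resulting hull: (-10, -2), (8, -10), (0, 8), (-8, 3).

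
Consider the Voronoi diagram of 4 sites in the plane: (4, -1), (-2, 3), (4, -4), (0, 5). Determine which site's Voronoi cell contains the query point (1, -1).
Nearest site = (4, -1)

The Voronoi cell of site s contains exactly those query points closer to s than to any other site. Compute squared distances from q = (1, -1) to each site:
  (4 − 1)² + (-1 − -1)² = 9
  (4 − 1)² + (-4 − -1)² = 18
  (-2 − 1)² + (3 − -1)² = 25
  (0 − 1)² + (5 − -1)² = 37
Minimum is attained by (4, -1), so q lies in its Voronoi cell.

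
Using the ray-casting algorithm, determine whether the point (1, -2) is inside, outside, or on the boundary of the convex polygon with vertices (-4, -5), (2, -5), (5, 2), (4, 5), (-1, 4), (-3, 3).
The point (1, -2) lies strictly inside the polygon

Cast a horizontal ray to the right from the query point and count how many polygon edges it crosses (each edge strictly once or zero times, handled with the usual half-open convention). 
Parity of crossings → odd ⇒ inside.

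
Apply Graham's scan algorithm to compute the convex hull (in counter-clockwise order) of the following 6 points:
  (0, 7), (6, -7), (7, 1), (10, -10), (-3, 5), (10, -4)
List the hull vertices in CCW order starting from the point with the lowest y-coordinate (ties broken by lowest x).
Hull (CCW) = [(10, -10), (10, -4), (7, 1), (0, 7), (-3, 5), (6, -7)]

Graham scan procedure:
  1. Find the pivot p₀ = point with lowest y (tie → lowest x): (10, -10).
  2. Sort the remaining points by polar angle around p₀.
  3. Walk through sorted points, maintaining a stack; pop the top while the last three entries make a non-left turn (cross product ≤ 0).
  4. Final stack is the convex hull in CCW order: (10, -10), (10, -4), (7, 1), (0, 7), (-3, 5), (6, -7).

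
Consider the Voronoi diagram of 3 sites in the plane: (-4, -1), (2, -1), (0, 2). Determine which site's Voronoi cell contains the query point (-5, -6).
Nearest site = (-4, -1)

The Voronoi cell of site s contains exactly those query points closer to s than to any other site. Compute squared distances from q = (-5, -6) to each site:
  (-4 − -5)² + (-1 − -6)² = 26
  (2 − -5)² + (-1 − -6)² = 74
  (0 − -5)² + (2 − -6)² = 89
Minimum is attained by (-4, -1), so q lies in its Voronoi cell.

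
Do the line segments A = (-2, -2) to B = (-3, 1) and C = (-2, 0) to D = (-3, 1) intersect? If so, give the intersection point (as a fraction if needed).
Yes; intersection at (-3, 1) (t = 1 on AB, s = 1 on CD)

Parametrize AB as A + t(B − A) = (-2 + -1 t, -2 + 3 t) and CD as C + s(D − C) = (-2 + -1 s, 0 + 1 s). Solve the linear system for (t, s). Determinant = -2 ≠ 0, so a unique intersection of the containing lines exists. Solution: t = 1, s = 1 — both in [0, 1], so the segments cross. Intersection point: (-3, 1).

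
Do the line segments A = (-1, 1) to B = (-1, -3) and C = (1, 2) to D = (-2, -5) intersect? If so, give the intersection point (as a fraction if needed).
Yes; intersection at (-1, -8/3) (t = 11/12 on AB, s = 2/3 on CD)

Parametrize AB as A + t(B − A) = (-1 + 0 t, 1 + -4 t) and CD as C + s(D − C) = (1 + -3 s, 2 + -7 s). Solve the linear system for (t, s). Determinant = 12 ≠ 0, so a unique intersection of the containing lines exists. Solution: t = 11/12, s = 2/3 — both in [0, 1], so the segments cross. Intersection point: (-1, -8/3).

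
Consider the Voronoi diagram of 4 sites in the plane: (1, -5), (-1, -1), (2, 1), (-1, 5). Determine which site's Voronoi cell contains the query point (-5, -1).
Nearest site = (-1, -1)

The Voronoi cell of site s contains exactly those query points closer to s than to any other site. Compute squared distances from q = (-5, -1) to each site:
  (-1 − -5)² + (-1 − -1)² = 16
  (-1 − -5)² + (5 − -1)² = 52
  (1 − -5)² + (-5 − -1)² = 52
  (2 − -5)² + (1 − -1)² = 53
Minimum is attained by (-1, -1), so q lies in its Voronoi cell.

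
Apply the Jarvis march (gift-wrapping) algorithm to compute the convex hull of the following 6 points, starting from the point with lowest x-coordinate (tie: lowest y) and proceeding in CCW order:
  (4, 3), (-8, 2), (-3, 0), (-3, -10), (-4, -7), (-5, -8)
Hull (CCW) = [(-8, 2), (-5, -8), (-3, -10), (4, 3)]

Jarvis march: at each step, from the current hull vertex p, select the next vertex q as the point such that every other point lies strictly to the left of (or on) the directed line p → q. (Equivalently: for every other point r, the cross product (q − p) × (r − p) ≥ 0.)
Starting point (lowest x, tie lowest y): (-8, 2). Wrap until returning to start. Resulting hull: (-8, 2), (-5, -8), (-3, -10), (4, 3).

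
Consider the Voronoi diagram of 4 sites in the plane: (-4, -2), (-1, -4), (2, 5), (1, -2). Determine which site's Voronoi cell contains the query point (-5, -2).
Nearest site = (-4, -2)

The Voronoi cell of site s contains exactly those query points closer to s than to any other site. Compute squared distances from q = (-5, -2) to each site:
  (-4 − -5)² + (-2 − -2)² = 1
  (-1 − -5)² + (-4 − -2)² = 20
  (1 − -5)² + (-2 − -2)² = 36
  (2 − -5)² + (5 − -2)² = 98
Minimum is attained by (-4, -2), so q lies in its Voronoi cell.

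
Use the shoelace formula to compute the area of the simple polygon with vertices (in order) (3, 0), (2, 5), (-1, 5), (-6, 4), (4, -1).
Area = 49/2

Shoelace formula: Area = (1/2) |Σ_i (x_i · y_{i+1} − x_{i+1} · y_i)| (indices mod n). Compute each cross term:
  (3)(5) − (2)(0) = 15
  (2)(5) − (-1)(5) = 15
  (-1)(4) − (-6)(5) = 26
  (-6)(-1) − (4)(4) = -10
  (4)(0) − (3)(-1) = 3
Sum = 49, so (signed) Area = 49/2 = 49/2, |Area| = 49/2.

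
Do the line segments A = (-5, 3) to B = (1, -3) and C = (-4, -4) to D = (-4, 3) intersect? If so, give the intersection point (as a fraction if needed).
Yes; intersection at (-4, 2) (t = 1/6 on AB, s = 6/7 on CD)

Parametrize AB as A + t(B − A) = (-5 + 6 t, 3 + -6 t) and CD as C + s(D − C) = (-4 + 0 s, -4 + 7 s). Solve the linear system for (t, s). Determinant = -42 ≠ 0, so a unique intersection of the containing lines exists. Solution: t = 1/6, s = 6/7 — both in [0, 1], so the segments cross. Intersection point: (-4, 2).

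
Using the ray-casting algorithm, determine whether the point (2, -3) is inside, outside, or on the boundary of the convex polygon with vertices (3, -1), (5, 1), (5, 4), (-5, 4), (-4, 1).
The point (2, -3) lies strictly outside the polygon

Cast a horizontal ray to the right from the query point and count how many polygon edges it crosses (each edge strictly once or zero times, handled with the usual half-open convention). 
Parity of crossings → even ⇒ outside.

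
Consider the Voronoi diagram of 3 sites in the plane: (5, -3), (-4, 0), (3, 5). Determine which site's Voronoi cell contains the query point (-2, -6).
Nearest site = (-4, 0)

The Voronoi cell of site s contains exactly those query points closer to s than to any other site. Compute squared distances from q = (-2, -6) to each site:
  (-4 − -2)² + (0 − -6)² = 40
  (5 − -2)² + (-3 − -6)² = 58
  (3 − -2)² + (5 − -6)² = 146
Minimum is attained by (-4, 0), so q lies in its Voronoi cell.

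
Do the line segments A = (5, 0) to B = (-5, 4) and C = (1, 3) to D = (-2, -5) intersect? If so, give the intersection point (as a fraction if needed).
Yes; intersection at (25/46, 41/23) (t = 41/92 on AB, s = 7/46 on CD)

Parametrize AB as A + t(B − A) = (5 + -10 t, 0 + 4 t) and CD as C + s(D − C) = (1 + -3 s, 3 + -8 s). Solve the linear system for (t, s). Determinant = -92 ≠ 0, so a unique intersection of the containing lines exists. Solution: t = 41/92, s = 7/46 — both in [0, 1], so the segments cross. Intersection point: (25/46, 41/23).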